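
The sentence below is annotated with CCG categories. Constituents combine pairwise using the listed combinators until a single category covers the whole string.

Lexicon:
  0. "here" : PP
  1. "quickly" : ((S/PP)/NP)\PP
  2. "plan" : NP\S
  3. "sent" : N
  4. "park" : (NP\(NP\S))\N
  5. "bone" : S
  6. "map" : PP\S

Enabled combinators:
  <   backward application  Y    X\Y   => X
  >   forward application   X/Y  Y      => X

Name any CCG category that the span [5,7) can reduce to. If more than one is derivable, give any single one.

[0,7] S   >
  [0,5] S/PP   >
    [0,2] (S/PP)/NP   <
      [0,1] "here" : PP
      [1,2] "quickly" : ((S/PP)/NP)\PP
    [2,5] NP   <
      [2,3] "plan" : NP\S
      [3,5] NP\(NP\S)   <
        [3,4] "sent" : N
        [4,5] "park" : (NP\(NP\S))\N
  [5,7] PP   <
    [5,6] "bone" : S
    [6,7] "map" : PP\S

PP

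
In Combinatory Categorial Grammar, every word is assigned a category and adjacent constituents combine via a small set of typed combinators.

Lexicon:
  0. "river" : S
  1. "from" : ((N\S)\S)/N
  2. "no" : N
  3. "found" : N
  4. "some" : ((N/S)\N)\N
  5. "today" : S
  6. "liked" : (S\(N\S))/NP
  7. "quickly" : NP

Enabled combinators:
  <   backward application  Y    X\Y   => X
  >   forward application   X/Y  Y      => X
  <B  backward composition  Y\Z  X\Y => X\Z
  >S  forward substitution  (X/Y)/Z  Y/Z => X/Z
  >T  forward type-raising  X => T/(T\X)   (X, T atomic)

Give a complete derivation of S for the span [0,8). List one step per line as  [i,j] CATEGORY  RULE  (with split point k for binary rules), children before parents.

[0,8] S   <
  [0,6] N\S   <
    [0,1] "river" : S
    [1,6] (N\S)\S   >
      [1,2] "from" : ((N\S)\S)/N
      [2,6] N   >
        [2,5] N/S   <
          [2,3] "no" : N
          [3,5] (N/S)\N   <
            [3,4] "found" : N
            [4,5] "some" : ((N/S)\N)\N
        [5,6] "today" : S
  [6,8] S\(N\S)   >
    [6,7] "liked" : (S\(N\S))/NP
    [7,8] "quickly" : NP

[0,1] S  lex  "river"
[1,2] ((N\S)\S)/N  lex  "from"
[2,3] N  lex  "no"
[3,4] N  lex  "found"
[4,5] ((N/S)\N)\N  lex  "some"
[3,5] (N/S)\N  <  k=4
[2,5] N/S  <  k=3
[5,6] S  lex  "today"
[2,6] N  >  k=5
[1,6] (N\S)\S  >  k=2
[0,6] N\S  <  k=1
[6,7] (S\(N\S))/NP  lex  "liked"
[7,8] NP  lex  "quickly"
[6,8] S\(N\S)  >  k=7
[0,8] S  <  k=6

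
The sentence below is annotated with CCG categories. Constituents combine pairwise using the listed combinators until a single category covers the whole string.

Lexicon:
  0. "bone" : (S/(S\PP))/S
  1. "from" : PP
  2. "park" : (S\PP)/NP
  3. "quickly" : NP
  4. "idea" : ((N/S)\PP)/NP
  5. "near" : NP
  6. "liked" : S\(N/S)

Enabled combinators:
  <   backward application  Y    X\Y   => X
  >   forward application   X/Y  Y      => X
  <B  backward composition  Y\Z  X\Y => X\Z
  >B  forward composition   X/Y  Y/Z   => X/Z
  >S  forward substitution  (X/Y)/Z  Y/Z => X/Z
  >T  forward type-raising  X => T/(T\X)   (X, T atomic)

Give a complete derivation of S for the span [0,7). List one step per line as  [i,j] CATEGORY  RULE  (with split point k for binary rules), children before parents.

[0,7] S   >
  [0,4] S/(S\PP)   >
    [0,1] "bone" : (S/(S\PP))/S
    [1,4] S   <
      [1,2] "from" : PP
      [2,4] S\PP   >
        [2,3] "park" : (S\PP)/NP
        [3,4] "quickly" : NP
  [4,7] S\PP   <B
    [4,6] (N/S)\PP   >
      [4,5] "idea" : ((N/S)\PP)/NP
      [5,6] "near" : NP
    [6,7] "liked" : S\(N/S)

[0,1] (S/(S\PP))/S  lex  "bone"
[1,2] PP  lex  "from"
[2,3] (S\PP)/NP  lex  "park"
[3,4] NP  lex  "quickly"
[2,4] S\PP  >  k=3
[1,4] S  <  k=2
[0,4] S/(S\PP)  >  k=1
[4,5] ((N/S)\PP)/NP  lex  "idea"
[5,6] NP  lex  "near"
[4,6] (N/S)\PP  >  k=5
[6,7] S\(N/S)  lex  "liked"
[4,7] S\PP  <B  k=6
[0,7] S  >  k=4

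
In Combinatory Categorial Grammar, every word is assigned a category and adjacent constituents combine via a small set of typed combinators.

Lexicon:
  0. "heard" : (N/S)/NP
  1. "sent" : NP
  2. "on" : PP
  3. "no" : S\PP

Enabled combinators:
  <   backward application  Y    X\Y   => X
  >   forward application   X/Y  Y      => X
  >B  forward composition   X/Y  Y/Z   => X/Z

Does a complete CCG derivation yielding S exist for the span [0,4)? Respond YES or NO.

NO

(N/S)/NP NP PP S\PP
CKY chart[0,4] = {N}; S ∉ chart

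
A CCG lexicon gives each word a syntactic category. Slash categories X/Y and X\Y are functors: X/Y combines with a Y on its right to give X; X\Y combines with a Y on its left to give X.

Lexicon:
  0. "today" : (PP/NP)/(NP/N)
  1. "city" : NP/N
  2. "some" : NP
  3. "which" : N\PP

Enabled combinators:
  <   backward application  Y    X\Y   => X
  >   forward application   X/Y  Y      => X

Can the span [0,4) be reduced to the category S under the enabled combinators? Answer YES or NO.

NO

(PP/NP)/(NP/N) NP/N NP N\PP
CKY chart[0,4] = {N}; S ∉ chart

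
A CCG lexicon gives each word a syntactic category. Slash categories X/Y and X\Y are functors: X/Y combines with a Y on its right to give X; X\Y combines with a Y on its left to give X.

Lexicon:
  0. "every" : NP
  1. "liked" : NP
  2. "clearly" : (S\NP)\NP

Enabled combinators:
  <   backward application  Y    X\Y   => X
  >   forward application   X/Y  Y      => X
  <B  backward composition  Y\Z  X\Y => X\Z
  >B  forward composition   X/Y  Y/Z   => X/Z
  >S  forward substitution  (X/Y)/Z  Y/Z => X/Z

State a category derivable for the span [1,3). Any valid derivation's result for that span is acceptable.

[0,3] S   <
  [0,1] "every" : NP
  [1,3] S\NP   <
    [1,2] "liked" : NP
    [2,3] "clearly" : (S\NP)\NP

S\NP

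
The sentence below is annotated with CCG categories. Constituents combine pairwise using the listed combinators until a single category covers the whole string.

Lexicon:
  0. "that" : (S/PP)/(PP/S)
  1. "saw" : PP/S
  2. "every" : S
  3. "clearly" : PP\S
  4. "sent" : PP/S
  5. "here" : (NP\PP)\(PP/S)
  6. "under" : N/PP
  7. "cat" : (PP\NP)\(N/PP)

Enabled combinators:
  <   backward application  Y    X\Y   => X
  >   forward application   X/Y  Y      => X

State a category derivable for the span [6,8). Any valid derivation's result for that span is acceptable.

PP\NP

[0,8] S   >
  [0,2] S/PP   >
    [0,1] "that" : (S/PP)/(PP/S)
    [1,2] "saw" : PP/S
  [2,8] PP   <
    [2,6] NP   <
      [2,4] PP   <
        [2,3] "every" : S
        [3,4] "clearly" : PP\S
      [4,6] NP\PP   <
        [4,5] "sent" : PP/S
        [5,6] "here" : (NP\PP)\(PP/S)
    [6,8] PP\NP   <
      [6,7] "under" : N/PP
      [7,8] "cat" : (PP\NP)\(N/PP)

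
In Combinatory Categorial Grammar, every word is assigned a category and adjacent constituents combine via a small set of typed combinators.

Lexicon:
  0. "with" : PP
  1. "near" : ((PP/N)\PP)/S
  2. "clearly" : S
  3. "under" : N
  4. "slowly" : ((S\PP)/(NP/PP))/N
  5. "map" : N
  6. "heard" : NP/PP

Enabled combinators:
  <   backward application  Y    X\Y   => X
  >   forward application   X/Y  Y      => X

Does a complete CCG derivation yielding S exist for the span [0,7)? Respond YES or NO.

[0,7] S   <
  [0,4] PP   >
    [0,3] PP/N   <
      [0,1] "with" : PP
      [1,3] (PP/N)\PP   >
        [1,2] "near" : ((PP/N)\PP)/S
        [2,3] "clearly" : S
    [3,4] "under" : N
  [4,7] S\PP   >
    [4,6] (S\PP)/(NP/PP)   >
      [4,5] "slowly" : ((S\PP)/(NP/PP))/N
      [5,6] "map" : N
    [6,7] "heard" : NP/PP

YES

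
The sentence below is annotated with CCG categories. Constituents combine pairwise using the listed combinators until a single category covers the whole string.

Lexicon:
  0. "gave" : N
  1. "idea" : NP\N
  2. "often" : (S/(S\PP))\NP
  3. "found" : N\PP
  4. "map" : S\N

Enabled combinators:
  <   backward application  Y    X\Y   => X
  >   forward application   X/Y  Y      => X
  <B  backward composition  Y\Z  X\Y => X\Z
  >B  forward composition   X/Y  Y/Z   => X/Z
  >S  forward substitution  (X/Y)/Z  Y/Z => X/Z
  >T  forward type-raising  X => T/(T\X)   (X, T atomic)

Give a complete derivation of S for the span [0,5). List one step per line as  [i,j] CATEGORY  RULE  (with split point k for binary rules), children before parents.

[0,1] N  lex  "gave"
[1,2] NP\N  lex  "idea"
[0,2] NP  <  k=1
[2,3] (S/(S\PP))\NP  lex  "often"
[0,3] S/(S\PP)  <  k=2
[3,4] N\PP  lex  "found"
[4,5] S\N  lex  "map"
[3,5] S\PP  <B  k=4
[0,5] S  >  k=3

[0,5] S   >
  [0,3] S/(S\PP)   <
    [0,2] NP   <
      [0,1] "gave" : N
      [1,2] "idea" : NP\N
    [2,3] "often" : (S/(S\PP))\NP
  [3,5] S\PP   <B
    [3,4] "found" : N\PP
    [4,5] "map" : S\N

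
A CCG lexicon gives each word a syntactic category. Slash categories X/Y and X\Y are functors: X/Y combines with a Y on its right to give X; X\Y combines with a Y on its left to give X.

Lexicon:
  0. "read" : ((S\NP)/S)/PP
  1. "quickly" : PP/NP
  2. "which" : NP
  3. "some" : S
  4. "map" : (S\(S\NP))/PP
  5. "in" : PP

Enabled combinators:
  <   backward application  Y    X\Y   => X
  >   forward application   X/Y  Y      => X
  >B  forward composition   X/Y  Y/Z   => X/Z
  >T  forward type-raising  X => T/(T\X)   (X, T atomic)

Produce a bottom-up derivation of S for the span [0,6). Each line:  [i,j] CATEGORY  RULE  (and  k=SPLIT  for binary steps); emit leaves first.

[0,6] S   <
  [0,4] S\NP   >
    [0,3] (S\NP)/S   >
      [0,1] "read" : ((S\NP)/S)/PP
      [1,3] PP   >
        [1,2] "quickly" : PP/NP
        [2,3] "which" : NP
    [3,4] "some" : S
  [4,6] S\(S\NP)   >
    [4,5] "map" : (S\(S\NP))/PP
    [5,6] "in" : PP

[0,1] ((S\NP)/S)/PP  lex  "read"
[1,2] PP/NP  lex  "quickly"
[2,3] NP  lex  "which"
[1,3] PP  >  k=2
[0,3] (S\NP)/S  >  k=1
[3,4] S  lex  "some"
[0,4] S\NP  >  k=3
[4,5] (S\(S\NP))/PP  lex  "map"
[5,6] PP  lex  "in"
[4,6] S\(S\NP)  >  k=5
[0,6] S  <  k=4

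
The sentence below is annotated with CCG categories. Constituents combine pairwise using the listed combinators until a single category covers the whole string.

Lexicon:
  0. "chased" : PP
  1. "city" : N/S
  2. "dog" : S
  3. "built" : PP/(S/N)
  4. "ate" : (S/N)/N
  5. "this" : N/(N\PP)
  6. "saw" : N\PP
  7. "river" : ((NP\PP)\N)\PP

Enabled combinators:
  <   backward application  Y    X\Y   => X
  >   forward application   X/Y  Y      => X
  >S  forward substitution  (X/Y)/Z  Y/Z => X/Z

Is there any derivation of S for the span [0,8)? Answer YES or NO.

NO

PP N/S S PP/(S/N) (S/N)/N N/(N\PP) N\PP ((NP\PP)\N)\PP
CKY chart[0,8] = {NP}; S ∉ chart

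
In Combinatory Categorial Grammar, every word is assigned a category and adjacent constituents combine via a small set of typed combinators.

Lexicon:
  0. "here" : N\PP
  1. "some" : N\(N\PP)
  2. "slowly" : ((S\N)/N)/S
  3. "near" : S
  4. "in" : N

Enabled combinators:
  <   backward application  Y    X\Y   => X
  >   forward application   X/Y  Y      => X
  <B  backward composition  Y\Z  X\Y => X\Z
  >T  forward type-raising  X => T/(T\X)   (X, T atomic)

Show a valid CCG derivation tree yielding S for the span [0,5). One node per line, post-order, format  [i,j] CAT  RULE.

[0,5] S   <
  [0,2] N   <
    [0,1] "here" : N\PP
    [1,2] "some" : N\(N\PP)
  [2,5] S\N   >
    [2,4] (S\N)/N   >
      [2,3] "slowly" : ((S\N)/N)/S
      [3,4] "near" : S
    [4,5] "in" : N

[0,1] N\PP  lex  "here"
[1,2] N\(N\PP)  lex  "some"
[0,2] N  <  k=1
[2,3] ((S\N)/N)/S  lex  "slowly"
[3,4] S  lex  "near"
[2,4] (S\N)/N  >  k=3
[4,5] N  lex  "in"
[2,5] S\N  >  k=4
[0,5] S  <  k=2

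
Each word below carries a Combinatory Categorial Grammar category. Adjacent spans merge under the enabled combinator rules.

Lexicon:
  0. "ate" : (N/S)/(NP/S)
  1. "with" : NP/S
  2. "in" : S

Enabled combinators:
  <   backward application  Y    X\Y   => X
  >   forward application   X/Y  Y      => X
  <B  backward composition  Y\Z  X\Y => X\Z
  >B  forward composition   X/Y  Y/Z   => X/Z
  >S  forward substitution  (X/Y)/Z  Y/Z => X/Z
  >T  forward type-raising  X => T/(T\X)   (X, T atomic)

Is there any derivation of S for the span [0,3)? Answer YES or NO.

NO

(N/S)/(NP/S) NP/S S
CKY chart[0,3] = {N, N/(N\N), N/(S\S), NP/(NP\N), PP/(PP\N), S/(S\N)}; S ∉ chart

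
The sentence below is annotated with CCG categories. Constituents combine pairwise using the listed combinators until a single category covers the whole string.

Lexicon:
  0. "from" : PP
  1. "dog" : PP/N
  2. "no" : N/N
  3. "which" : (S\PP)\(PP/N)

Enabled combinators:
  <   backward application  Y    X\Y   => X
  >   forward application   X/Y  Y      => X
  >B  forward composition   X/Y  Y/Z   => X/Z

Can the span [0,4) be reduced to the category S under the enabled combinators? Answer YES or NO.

[0,4] S   <
  [0,1] "from" : PP
  [1,4] S\PP   <
    [1,3] PP/N   >B
      [1,2] "dog" : PP/N
      [2,3] "no" : N/N
    [3,4] "which" : (S\PP)\(PP/N)

YES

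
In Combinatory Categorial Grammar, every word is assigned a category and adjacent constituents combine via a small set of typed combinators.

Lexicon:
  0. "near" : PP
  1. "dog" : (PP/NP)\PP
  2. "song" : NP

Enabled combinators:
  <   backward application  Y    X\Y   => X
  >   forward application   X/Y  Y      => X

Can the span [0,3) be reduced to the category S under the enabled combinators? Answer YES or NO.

PP (PP/NP)\PP NP
CKY chart[0,3] = {PP}; S ∉ chart

NO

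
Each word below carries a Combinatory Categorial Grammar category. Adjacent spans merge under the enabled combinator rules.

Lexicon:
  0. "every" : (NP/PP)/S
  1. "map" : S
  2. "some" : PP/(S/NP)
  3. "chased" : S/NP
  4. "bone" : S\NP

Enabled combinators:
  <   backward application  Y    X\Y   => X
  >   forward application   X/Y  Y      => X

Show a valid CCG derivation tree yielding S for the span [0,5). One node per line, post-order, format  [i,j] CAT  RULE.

[0,5] S   <
  [0,4] NP   >
    [0,2] NP/PP   >
      [0,1] "every" : (NP/PP)/S
      [1,2] "map" : S
    [2,4] PP   >
      [2,3] "some" : PP/(S/NP)
      [3,4] "chased" : S/NP
  [4,5] "bone" : S\NP

[0,1] (NP/PP)/S  lex  "every"
[1,2] S  lex  "map"
[0,2] NP/PP  >  k=1
[2,3] PP/(S/NP)  lex  "some"
[3,4] S/NP  lex  "chased"
[2,4] PP  >  k=3
[0,4] NP  >  k=2
[4,5] S\NP  lex  "bone"
[0,5] S  <  k=4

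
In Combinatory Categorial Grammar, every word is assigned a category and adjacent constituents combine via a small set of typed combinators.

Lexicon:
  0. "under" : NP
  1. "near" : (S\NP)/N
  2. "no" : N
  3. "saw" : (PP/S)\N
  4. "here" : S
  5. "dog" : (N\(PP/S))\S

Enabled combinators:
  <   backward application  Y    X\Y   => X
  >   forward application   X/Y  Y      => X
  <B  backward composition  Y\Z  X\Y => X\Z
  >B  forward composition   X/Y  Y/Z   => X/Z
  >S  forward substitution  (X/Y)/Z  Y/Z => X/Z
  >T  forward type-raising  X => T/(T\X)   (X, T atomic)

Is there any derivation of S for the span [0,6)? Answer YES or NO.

[0,6] S   >
  [0,1] S/(S\NP)   >T
    [0,1] "under" : NP
  [1,6] S\NP   >
    [1,2] "near" : (S\NP)/N
    [2,6] N   <
      [2,4] PP/S   <
        [2,3] "no" : N
        [3,4] "saw" : (PP/S)\N
      [4,6] N\(PP/S)   <
        [4,5] "here" : S
        [5,6] "dog" : (N\(PP/S))\S

YES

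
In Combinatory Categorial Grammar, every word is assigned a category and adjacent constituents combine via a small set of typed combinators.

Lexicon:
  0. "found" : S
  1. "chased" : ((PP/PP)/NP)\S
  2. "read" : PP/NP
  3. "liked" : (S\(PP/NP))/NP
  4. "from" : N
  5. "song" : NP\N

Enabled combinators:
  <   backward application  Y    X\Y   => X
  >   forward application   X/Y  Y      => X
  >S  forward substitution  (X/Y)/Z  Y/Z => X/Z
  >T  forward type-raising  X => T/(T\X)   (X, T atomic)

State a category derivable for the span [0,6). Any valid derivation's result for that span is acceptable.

[0,6] S   <
  [0,3] PP/NP   >S
    [0,2] (PP/PP)/NP   <
      [0,1] "found" : S
      [1,2] "chased" : ((PP/PP)/NP)\S
    [2,3] "read" : PP/NP
  [3,6] S\(PP/NP)   >
    [3,4] "liked" : (S\(PP/NP))/NP
    [4,6] NP   <
      [4,5] "from" : N
      [5,6] "song" : NP\N

S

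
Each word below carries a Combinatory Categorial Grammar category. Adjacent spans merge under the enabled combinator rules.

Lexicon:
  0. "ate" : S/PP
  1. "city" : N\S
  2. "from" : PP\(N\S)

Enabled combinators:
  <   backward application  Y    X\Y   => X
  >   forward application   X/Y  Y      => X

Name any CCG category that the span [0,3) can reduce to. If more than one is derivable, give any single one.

[0,3] S   >
  [0,1] "ate" : S/PP
  [1,3] PP   <
    [1,2] "city" : N\S
    [2,3] "from" : PP\(N\S)

S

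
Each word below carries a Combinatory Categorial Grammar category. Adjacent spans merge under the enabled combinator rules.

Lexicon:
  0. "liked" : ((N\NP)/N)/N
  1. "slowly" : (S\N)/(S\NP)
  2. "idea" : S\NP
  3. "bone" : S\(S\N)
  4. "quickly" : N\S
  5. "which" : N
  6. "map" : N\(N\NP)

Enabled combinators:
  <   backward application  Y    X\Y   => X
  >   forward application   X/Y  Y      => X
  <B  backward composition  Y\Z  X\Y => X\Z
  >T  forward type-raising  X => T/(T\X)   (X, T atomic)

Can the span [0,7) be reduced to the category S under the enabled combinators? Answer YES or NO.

NO

((N\NP)/N)/N (S\N)/(S\NP) S\NP S\(S\N) N\S N N\(N\NP)
CKY chart[0,7] = {N, N/(N\N), NP/(NP\N), PP/(PP\N), S/(S\N)}; S ∉ chart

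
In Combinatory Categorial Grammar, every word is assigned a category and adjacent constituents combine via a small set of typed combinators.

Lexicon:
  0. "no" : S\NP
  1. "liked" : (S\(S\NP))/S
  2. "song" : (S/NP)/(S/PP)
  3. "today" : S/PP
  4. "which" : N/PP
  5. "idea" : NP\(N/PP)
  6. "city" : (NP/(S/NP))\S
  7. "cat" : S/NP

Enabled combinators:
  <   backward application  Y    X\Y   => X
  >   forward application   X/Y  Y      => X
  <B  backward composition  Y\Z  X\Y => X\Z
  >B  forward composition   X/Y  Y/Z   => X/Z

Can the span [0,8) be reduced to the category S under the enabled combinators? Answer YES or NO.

NO

S\NP (S\(S\NP))/S (S/NP)/(S/PP) S/PP N/PP NP\(N/PP) (NP/(S/NP))\S S/NP
CKY chart[0,8] = {NP}; S ∉ chart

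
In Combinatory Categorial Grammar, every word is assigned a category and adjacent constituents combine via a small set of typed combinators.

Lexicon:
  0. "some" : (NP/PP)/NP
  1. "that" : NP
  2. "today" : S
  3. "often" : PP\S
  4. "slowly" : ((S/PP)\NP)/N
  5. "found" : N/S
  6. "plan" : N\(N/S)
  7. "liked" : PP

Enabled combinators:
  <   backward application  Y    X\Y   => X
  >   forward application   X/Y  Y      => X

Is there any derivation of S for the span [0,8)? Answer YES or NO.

[0,8] S   >
  [0,7] S/PP   <
    [0,4] NP   >
      [0,2] NP/PP   >
        [0,1] "some" : (NP/PP)/NP
        [1,2] "that" : NP
      [2,4] PP   <
        [2,3] "today" : S
        [3,4] "often" : PP\S
    [4,7] (S/PP)\NP   >
      [4,5] "slowly" : ((S/PP)\NP)/N
      [5,7] N   <
        [5,6] "found" : N/S
        [6,7] "plan" : N\(N/S)
  [7,8] "liked" : PP

YES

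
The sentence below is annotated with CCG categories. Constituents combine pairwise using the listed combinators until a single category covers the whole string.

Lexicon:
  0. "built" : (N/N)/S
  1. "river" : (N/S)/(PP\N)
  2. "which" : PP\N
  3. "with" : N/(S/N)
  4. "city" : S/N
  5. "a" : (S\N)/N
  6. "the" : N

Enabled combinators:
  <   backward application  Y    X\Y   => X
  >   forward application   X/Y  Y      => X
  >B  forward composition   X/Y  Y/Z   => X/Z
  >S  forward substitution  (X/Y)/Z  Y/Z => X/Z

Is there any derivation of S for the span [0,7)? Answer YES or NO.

(N/N)/S (N/S)/(PP\N) PP\N N/(S/N) S/N (S\N)/N N
CKY chart[0,7] = {N}; S ∉ chart

NO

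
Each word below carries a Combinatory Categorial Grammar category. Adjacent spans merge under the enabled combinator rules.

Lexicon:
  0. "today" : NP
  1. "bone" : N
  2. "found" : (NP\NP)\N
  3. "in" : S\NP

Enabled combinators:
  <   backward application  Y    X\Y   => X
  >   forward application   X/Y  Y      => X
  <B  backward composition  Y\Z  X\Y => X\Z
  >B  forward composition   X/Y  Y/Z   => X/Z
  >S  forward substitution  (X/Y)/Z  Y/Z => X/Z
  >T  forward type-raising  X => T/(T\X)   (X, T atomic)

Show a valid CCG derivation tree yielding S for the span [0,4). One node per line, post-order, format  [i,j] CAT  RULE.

[0,1] NP  lex  "today"
[1,2] N  lex  "bone"
[2,3] (NP\NP)\N  lex  "found"
[1,3] NP\NP  <  k=2
[3,4] S\NP  lex  "in"
[1,4] S\NP  <B  k=3
[0,4] S  <  k=1

[0,4] S   <
  [0,1] "today" : NP
  [1,4] S\NP   <B
    [1,3] NP\NP   <
      [1,2] "bone" : N
      [2,3] "found" : (NP\NP)\N
    [3,4] "in" : S\NP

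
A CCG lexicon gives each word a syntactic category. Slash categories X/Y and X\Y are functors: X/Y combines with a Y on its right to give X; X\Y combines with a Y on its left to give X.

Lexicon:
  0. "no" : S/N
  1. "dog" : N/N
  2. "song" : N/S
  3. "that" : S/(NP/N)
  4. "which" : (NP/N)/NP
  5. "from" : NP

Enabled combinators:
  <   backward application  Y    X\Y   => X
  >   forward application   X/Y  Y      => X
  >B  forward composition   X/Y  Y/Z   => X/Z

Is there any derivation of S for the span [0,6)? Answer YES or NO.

YES

[0,6] S   >
  [0,5] S/NP   >B
    [0,3] S/S   >B
      [0,1] "no" : S/N
      [1,3] N/S   >B
        [1,2] "dog" : N/N
        [2,3] "song" : N/S
    [3,5] S/NP   >B
      [3,4] "that" : S/(NP/N)
      [4,5] "which" : (NP/N)/NP
  [5,6] "from" : NP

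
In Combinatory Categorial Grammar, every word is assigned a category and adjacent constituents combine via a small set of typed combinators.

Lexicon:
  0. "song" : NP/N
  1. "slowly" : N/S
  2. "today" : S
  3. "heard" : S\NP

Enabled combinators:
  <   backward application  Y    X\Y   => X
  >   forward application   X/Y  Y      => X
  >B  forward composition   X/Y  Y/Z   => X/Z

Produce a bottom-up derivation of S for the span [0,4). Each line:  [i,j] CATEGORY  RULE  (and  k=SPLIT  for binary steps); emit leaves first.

[0,1] NP/N  lex  "song"
[1,2] N/S  lex  "slowly"
[2,3] S  lex  "today"
[1,3] N  >  k=2
[0,3] NP  >  k=1
[3,4] S\NP  lex  "heard"
[0,4] S  <  k=3

[0,4] S   <
  [0,3] NP   >
    [0,1] "song" : NP/N
    [1,3] N   >
      [1,2] "slowly" : N/S
      [2,3] "today" : S
  [3,4] "heard" : S\NP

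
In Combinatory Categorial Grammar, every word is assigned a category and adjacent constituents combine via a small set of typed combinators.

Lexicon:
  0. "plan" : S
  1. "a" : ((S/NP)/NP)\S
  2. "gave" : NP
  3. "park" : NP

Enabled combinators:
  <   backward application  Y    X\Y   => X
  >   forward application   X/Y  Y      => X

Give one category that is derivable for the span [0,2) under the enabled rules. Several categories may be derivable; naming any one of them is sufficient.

[0,4] S   >
  [0,3] S/NP   >
    [0,2] (S/NP)/NP   <
      [0,1] "plan" : S
      [1,2] "a" : ((S/NP)/NP)\S
    [2,3] "gave" : NP
  [3,4] "park" : NP

(S/NP)/NP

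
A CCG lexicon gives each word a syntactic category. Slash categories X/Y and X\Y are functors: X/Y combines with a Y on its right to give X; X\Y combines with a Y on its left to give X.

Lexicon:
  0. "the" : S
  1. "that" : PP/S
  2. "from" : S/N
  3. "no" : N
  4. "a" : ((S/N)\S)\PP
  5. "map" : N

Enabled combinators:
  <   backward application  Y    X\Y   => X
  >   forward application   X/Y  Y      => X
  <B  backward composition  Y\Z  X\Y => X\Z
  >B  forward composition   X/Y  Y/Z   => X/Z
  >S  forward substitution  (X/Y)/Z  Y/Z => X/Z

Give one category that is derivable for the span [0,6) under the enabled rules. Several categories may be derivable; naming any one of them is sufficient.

[0,6] S   >
  [0,5] S/N   <
    [0,1] "the" : S
    [1,5] (S/N)\S   <
      [1,4] PP   >
        [1,2] "that" : PP/S
        [2,4] S   >
          [2,3] "from" : S/N
          [3,4] "no" : N
      [4,5] "a" : ((S/N)\S)\PP
  [5,6] "map" : N

S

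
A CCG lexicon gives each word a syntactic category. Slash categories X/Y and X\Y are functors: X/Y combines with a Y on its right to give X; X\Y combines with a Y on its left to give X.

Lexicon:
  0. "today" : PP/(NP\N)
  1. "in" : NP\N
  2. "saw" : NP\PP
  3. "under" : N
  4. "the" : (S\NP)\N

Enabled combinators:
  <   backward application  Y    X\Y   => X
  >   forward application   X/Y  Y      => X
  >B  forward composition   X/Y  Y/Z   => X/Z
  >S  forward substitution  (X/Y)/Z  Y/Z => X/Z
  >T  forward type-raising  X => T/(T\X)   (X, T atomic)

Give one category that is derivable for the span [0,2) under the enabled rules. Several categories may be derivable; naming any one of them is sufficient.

PP

[0,5] S   <
  [0,3] NP   <
    [0,2] PP   >
      [0,1] "today" : PP/(NP\N)
      [1,2] "in" : NP\N
    [2,3] "saw" : NP\PP
  [3,5] S\NP   <
    [3,4] "under" : N
    [4,5] "the" : (S\NP)\N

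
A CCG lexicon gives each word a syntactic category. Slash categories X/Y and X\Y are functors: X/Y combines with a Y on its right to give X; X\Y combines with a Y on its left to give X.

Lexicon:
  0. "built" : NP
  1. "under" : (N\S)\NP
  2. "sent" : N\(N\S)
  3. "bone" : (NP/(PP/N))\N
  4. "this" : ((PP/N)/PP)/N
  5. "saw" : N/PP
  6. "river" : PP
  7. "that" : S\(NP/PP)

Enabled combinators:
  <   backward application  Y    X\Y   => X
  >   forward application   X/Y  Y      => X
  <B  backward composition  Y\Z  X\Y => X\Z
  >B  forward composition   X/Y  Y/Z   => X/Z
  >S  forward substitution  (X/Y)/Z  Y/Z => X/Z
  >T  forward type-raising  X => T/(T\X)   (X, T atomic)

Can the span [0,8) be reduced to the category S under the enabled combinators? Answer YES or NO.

YES

[0,8] S   <
  [0,7] NP/PP   >B
    [0,4] NP/(PP/N)   <
      [0,3] N   <
        [0,2] N\S   <
          [0,1] "built" : NP
          [1,2] "under" : (N\S)\NP
        [2,3] "sent" : N\(N\S)
      [3,4] "bone" : (NP/(PP/N))\N
    [4,7] (PP/N)/PP   >
      [4,5] "this" : ((PP/N)/PP)/N
      [5,7] N   >
        [5,6] "saw" : N/PP
        [6,7] "river" : PP
  [7,8] "that" : S\(NP/PP)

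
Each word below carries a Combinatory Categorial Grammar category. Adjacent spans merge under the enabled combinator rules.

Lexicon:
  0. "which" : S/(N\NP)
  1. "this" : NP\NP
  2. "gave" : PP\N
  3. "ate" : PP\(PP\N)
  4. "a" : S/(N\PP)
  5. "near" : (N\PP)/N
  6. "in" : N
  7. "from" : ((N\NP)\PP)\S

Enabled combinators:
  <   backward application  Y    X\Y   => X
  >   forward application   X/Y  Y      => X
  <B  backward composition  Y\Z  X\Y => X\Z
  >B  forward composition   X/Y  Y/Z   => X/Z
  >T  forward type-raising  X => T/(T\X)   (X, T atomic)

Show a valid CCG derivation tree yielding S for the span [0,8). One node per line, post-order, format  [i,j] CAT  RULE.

[0,1] S/(N\NP)  lex  "which"
[1,2] NP\NP  lex  "this"
[2,3] PP\N  lex  "gave"
[3,4] PP\(PP\N)  lex  "ate"
[2,4] PP  <  k=3
[4,5] S/(N\PP)  lex  "a"
[5,6] (N\PP)/N  lex  "near"
[6,7] N  lex  "in"
[5,7] N\PP  >  k=6
[4,7] S  >  k=5
[7,8] ((N\NP)\PP)\S  lex  "from"
[4,8] (N\NP)\PP  <  k=7
[2,8] N\NP  <  k=4
[1,8] N\NP  <B  k=2
[0,8] S  >  k=1

[0,8] S   >
  [0,1] "which" : S/(N\NP)
  [1,8] N\NP   <B
    [1,2] "this" : NP\NP
    [2,8] N\NP   <
      [2,4] PP   <
        [2,3] "gave" : PP\N
        [3,4] "ate" : PP\(PP\N)
      [4,8] (N\NP)\PP   <
        [4,7] S   >
          [4,5] "a" : S/(N\PP)
          [5,7] N\PP   >
            [5,6] "near" : (N\PP)/N
            [6,7] "in" : N
        [7,8] "from" : ((N\NP)\PP)\S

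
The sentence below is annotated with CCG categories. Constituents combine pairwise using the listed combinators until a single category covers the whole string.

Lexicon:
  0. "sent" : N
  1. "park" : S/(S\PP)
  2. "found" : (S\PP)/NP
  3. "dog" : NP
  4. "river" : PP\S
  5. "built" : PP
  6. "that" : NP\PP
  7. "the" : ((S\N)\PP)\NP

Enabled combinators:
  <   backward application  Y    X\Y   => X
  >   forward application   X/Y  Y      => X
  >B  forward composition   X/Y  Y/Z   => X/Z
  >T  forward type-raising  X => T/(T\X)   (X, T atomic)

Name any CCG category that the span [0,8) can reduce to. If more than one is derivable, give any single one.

[0,8] S   <
  [0,1] "sent" : N
  [1,8] S\N   <
    [1,5] PP   <
      [1,4] S   >
        [1,3] S/NP   >B
          [1,2] "park" : S/(S\PP)
          [2,3] "found" : (S\PP)/NP
        [3,4] "dog" : NP
      [4,5] "river" : PP\S
    [5,8] (S\N)\PP   <
      [5,7] NP   <
        [5,6] "built" : PP
        [6,7] "that" : NP\PP
      [7,8] "the" : ((S\N)\PP)\NP

S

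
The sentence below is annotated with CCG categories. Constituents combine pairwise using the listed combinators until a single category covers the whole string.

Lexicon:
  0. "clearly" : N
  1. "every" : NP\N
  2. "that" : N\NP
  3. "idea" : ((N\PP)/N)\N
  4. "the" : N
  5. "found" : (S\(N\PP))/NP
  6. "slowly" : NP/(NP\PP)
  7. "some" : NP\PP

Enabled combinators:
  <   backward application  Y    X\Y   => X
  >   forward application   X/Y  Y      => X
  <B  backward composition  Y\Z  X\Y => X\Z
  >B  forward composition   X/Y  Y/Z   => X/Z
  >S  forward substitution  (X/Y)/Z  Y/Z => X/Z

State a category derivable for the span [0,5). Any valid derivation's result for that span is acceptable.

[0,8] S   <
  [0,5] N\PP   >
    [0,4] (N\PP)/N   <
      [0,3] N   <
        [0,2] NP   <
          [0,1] "clearly" : N
          [1,2] "every" : NP\N
        [2,3] "that" : N\NP
      [3,4] "idea" : ((N\PP)/N)\N
    [4,5] "the" : N
  [5,8] S\(N\PP)   >
    [5,6] "found" : (S\(N\PP))/NP
    [6,8] NP   >
      [6,7] "slowly" : NP/(NP\PP)
      [7,8] "some" : NP\PP

N\PP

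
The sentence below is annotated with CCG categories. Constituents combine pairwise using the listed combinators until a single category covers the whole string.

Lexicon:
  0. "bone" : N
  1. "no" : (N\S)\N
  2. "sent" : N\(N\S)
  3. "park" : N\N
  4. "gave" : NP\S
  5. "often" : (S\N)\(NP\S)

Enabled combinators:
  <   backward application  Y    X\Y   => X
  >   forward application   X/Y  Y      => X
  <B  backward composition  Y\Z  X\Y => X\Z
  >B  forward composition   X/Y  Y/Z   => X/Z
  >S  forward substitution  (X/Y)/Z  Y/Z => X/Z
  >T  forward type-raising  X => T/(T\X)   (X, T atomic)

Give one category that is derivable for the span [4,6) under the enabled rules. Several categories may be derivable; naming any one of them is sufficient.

S\N

[0,6] S   <
  [0,3] N   <
    [0,2] N\S   <
      [0,1] "bone" : N
      [1,2] "no" : (N\S)\N
    [2,3] "sent" : N\(N\S)
  [3,6] S\N   <B
    [3,4] "park" : N\N
    [4,6] S\N   <
      [4,5] "gave" : NP\S
      [5,6] "often" : (S\N)\(NP\S)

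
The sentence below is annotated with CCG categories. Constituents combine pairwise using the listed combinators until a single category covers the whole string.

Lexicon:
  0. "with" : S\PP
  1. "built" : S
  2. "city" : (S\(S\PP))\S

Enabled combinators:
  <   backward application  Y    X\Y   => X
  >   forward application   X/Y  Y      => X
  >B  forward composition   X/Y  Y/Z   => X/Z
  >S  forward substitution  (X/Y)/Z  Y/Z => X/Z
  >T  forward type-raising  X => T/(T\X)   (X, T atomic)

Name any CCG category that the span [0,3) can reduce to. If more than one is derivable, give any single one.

S

[0,3] S   <
  [0,1] "with" : S\PP
  [1,3] S\(S\PP)   <
    [1,2] "built" : S
    [2,3] "city" : (S\(S\PP))\S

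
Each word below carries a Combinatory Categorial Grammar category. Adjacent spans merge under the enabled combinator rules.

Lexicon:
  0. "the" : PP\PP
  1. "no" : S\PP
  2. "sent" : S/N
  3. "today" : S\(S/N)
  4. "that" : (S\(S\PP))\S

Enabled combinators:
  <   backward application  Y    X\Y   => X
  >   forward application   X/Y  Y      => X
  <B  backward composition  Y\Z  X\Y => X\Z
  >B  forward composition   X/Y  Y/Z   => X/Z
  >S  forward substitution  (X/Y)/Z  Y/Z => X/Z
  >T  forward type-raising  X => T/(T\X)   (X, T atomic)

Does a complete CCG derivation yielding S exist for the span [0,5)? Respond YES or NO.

[0,5] S   <
  [0,2] S\PP   <B
    [0,1] "the" : PP\PP
    [1,2] "no" : S\PP
  [2,5] S\(S\PP)   <
    [2,4] S   <
      [2,3] "sent" : S/N
      [3,4] "today" : S\(S/N)
    [4,5] "that" : (S\(S\PP))\S

YES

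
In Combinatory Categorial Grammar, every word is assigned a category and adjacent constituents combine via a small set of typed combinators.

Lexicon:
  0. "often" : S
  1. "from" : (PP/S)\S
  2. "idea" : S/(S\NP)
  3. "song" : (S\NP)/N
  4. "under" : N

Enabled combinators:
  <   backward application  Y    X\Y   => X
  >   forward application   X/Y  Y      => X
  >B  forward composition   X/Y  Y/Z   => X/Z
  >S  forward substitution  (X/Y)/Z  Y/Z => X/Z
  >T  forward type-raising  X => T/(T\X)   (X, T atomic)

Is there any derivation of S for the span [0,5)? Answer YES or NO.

S (PP/S)\S S/(S\NP) (S\NP)/N N
CKY chart[0,5] = {N/(N\PP), NP/(NP\PP), PP, PP/(N\N), PP/(PP\PP), PP/(S\S), S/(S\PP)}; S ∉ chart

NO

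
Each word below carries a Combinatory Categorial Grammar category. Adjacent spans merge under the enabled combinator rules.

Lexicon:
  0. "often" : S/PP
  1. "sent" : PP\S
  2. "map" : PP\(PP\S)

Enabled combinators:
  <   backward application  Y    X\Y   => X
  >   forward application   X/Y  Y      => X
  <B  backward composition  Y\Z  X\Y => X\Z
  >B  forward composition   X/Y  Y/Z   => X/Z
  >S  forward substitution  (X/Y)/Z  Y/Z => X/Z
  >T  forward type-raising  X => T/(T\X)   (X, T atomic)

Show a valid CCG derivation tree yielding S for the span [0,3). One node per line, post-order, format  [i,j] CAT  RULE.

[0,1] S/PP  lex  "often"
[1,2] PP\S  lex  "sent"
[2,3] PP\(PP\S)  lex  "map"
[1,3] PP  <  k=2
[0,3] S  >  k=1

[0,3] S   >
  [0,1] "often" : S/PP
  [1,3] PP   <
    [1,2] "sent" : PP\S
    [2,3] "map" : PP\(PP\S)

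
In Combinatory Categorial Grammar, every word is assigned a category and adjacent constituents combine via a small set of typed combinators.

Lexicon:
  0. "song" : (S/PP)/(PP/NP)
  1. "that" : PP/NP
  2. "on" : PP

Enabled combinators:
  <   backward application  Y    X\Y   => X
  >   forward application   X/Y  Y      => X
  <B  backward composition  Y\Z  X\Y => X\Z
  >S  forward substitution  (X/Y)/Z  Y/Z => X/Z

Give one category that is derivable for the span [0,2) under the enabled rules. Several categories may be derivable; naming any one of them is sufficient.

S/PP

[0,3] S   >
  [0,2] S/PP   >
    [0,1] "song" : (S/PP)/(PP/NP)
    [1,2] "that" : PP/NP
  [2,3] "on" : PP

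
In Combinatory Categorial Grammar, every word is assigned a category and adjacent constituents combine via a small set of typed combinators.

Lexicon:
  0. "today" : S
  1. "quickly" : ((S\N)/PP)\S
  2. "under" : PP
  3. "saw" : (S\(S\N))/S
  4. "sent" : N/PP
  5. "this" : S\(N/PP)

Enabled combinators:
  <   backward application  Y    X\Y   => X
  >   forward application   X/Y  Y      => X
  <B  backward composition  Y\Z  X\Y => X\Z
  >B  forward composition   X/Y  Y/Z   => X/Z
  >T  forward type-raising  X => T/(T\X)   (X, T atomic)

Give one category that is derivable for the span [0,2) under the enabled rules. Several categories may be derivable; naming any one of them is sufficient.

(S\N)/PP

[0,6] S   <
  [0,3] S\N   >
    [0,2] (S\N)/PP   <
      [0,1] "today" : S
      [1,2] "quickly" : ((S\N)/PP)\S
    [2,3] "under" : PP
  [3,6] S\(S\N)   >
    [3,4] "saw" : (S\(S\N))/S
    [4,6] S   <
      [4,5] "sent" : N/PP
      [5,6] "this" : S\(N/PP)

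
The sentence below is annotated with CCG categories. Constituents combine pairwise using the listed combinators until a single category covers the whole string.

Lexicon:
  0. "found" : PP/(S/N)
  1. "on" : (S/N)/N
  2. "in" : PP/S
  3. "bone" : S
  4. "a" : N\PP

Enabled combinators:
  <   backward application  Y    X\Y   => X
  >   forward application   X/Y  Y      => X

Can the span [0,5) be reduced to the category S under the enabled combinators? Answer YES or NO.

NO

PP/(S/N) (S/N)/N PP/S S N\PP
CKY chart[0,5] = {PP}; S ∉ chart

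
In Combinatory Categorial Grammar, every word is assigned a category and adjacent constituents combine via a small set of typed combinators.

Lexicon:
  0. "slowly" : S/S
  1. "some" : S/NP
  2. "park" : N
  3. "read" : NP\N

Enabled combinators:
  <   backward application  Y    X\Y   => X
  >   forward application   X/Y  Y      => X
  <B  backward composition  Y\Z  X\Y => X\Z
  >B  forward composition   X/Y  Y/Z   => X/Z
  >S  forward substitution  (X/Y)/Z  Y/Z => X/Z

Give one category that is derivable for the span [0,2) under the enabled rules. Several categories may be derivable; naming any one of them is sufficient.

[0,4] S   >
  [0,2] S/NP   >B
    [0,1] "slowly" : S/S
    [1,2] "some" : S/NP
  [2,4] NP   <
    [2,3] "park" : N
    [3,4] "read" : NP\N

S/NP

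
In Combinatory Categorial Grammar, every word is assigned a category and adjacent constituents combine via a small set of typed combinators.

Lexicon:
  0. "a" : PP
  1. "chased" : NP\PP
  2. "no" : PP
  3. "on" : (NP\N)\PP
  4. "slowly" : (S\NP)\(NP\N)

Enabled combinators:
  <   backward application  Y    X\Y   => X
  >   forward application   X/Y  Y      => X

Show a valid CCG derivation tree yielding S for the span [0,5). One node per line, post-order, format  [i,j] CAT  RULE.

[0,1] PP  lex  "a"
[1,2] NP\PP  lex  "chased"
[0,2] NP  <  k=1
[2,3] PP  lex  "no"
[3,4] (NP\N)\PP  lex  "on"
[2,4] NP\N  <  k=3
[4,5] (S\NP)\(NP\N)  lex  "slowly"
[2,5] S\NP  <  k=4
[0,5] S  <  k=2

[0,5] S   <
  [0,2] NP   <
    [0,1] "a" : PP
    [1,2] "chased" : NP\PP
  [2,5] S\NP   <
    [2,4] NP\N   <
      [2,3] "no" : PP
      [3,4] "on" : (NP\N)\PP
    [4,5] "slowly" : (S\NP)\(NP\N)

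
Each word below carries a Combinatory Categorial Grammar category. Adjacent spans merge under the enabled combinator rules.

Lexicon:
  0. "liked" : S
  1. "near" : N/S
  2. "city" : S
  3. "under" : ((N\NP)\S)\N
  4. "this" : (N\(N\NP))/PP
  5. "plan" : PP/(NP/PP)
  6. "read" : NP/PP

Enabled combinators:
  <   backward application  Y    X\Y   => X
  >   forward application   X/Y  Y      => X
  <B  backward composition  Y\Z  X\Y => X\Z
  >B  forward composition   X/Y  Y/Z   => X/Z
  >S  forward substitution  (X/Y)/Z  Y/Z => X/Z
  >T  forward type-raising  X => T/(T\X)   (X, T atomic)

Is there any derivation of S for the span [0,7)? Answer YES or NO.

NO

S N/S S ((N\NP)\S)\N (N\(N\NP))/PP PP/(NP/PP) NP/PP
CKY chart[0,7] = {N, N/(N\N), NP/(NP\N), PP/(PP\N), S/(S\N)}; S ∉ chart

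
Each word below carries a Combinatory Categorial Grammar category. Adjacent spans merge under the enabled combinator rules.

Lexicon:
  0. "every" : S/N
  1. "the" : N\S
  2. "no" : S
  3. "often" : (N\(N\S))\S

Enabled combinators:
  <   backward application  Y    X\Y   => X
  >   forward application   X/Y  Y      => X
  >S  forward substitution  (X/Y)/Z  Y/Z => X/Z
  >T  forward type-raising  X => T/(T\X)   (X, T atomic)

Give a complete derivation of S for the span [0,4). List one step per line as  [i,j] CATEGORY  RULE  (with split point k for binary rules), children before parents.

[0,1] S/N  lex  "every"
[1,2] N\S  lex  "the"
[2,3] S  lex  "no"
[3,4] (N\(N\S))\S  lex  "often"
[2,4] N\(N\S)  <  k=3
[1,4] N  <  k=2
[0,4] S  >  k=1

[0,4] S   >
  [0,1] "every" : S/N
  [1,4] N   <
    [1,2] "the" : N\S
    [2,4] N\(N\S)   <
      [2,3] "no" : S
      [3,4] "often" : (N\(N\S))\S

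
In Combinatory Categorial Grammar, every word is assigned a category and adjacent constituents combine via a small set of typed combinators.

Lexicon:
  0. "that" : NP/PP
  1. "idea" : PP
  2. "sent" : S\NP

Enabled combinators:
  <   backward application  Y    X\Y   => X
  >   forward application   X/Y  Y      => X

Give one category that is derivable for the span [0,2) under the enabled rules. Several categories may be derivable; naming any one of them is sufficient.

NP

[0,3] S   <
  [0,2] NP   >
    [0,1] "that" : NP/PP
    [1,2] "idea" : PP
  [2,3] "sent" : S\NP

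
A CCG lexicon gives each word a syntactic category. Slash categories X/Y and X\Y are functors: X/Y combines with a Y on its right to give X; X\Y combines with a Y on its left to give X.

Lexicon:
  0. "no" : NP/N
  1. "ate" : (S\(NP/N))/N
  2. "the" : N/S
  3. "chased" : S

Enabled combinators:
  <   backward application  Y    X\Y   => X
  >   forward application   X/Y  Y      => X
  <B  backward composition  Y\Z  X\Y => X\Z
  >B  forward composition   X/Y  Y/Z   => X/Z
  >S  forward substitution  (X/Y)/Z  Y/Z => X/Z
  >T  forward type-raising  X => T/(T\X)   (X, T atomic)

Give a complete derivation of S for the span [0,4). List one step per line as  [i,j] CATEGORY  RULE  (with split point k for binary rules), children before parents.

[0,4] S   <
  [0,1] "no" : NP/N
  [1,4] S\(NP/N)   >
    [1,2] "ate" : (S\(NP/N))/N
    [2,4] N   >
      [2,3] "the" : N/S
      [3,4] "chased" : S

[0,1] NP/N  lex  "no"
[1,2] (S\(NP/N))/N  lex  "ate"
[2,3] N/S  lex  "the"
[3,4] S  lex  "chased"
[2,4] N  >  k=3
[1,4] S\(NP/N)  >  k=2
[0,4] S  <  k=1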